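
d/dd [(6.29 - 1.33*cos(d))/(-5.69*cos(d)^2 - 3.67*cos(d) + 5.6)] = (7.5677*cos(d)^2 - 71.5802*cos(d) - 15.6363)*sin(d)/(32.3761*cos(d)^4 + 41.7646*cos(d)^3 - 50.2591*cos(d)^2 - 41.104*cos(d) + 31.36)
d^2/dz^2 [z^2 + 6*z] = 2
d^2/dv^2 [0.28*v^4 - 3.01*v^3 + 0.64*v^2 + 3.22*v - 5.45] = 3.36*v^2 - 18.06*v + 1.28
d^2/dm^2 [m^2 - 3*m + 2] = 2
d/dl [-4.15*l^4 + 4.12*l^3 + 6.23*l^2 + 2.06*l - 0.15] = -16.6*l^3 + 12.36*l^2 + 12.46*l + 2.06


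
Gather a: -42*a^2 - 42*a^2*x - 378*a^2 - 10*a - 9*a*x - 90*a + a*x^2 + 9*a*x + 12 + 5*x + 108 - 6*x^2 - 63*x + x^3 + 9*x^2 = a^2*(-42*x - 420) + a*(x^2 - 100) + x^3 + 3*x^2 - 58*x + 120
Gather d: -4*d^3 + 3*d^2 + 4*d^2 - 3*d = -4*d^3 + 7*d^2 - 3*d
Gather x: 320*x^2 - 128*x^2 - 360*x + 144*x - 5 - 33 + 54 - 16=192*x^2 - 216*x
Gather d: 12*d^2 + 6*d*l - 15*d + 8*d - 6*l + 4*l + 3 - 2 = 12*d^2 + d*(6*l - 7) - 2*l + 1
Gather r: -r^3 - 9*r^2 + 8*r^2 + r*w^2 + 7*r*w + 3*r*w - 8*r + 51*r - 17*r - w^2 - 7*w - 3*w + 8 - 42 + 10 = -r^3 - r^2 + r*(w^2 + 10*w + 26) - w^2 - 10*w - 24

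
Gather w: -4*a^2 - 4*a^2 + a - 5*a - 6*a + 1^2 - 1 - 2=-8*a^2 - 10*a - 2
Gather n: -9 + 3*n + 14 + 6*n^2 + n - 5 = 6*n^2 + 4*n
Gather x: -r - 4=-r - 4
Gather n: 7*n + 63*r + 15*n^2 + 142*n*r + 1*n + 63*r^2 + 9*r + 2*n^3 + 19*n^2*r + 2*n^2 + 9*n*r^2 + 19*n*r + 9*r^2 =2*n^3 + n^2*(19*r + 17) + n*(9*r^2 + 161*r + 8) + 72*r^2 + 72*r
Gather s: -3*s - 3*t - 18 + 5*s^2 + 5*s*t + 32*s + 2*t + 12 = 5*s^2 + s*(5*t + 29) - t - 6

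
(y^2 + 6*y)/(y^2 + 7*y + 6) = y/(y + 1)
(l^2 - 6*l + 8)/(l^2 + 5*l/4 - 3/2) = 4*(l^2 - 6*l + 8)/(4*l^2 + 5*l - 6)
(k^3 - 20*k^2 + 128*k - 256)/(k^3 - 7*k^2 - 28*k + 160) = (k - 8)/(k + 5)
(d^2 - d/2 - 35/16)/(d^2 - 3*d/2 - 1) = (-16*d^2 + 8*d + 35)/(8*(-2*d^2 + 3*d + 2))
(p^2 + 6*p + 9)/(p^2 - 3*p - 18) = (p + 3)/(p - 6)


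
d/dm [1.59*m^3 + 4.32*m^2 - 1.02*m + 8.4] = 4.77*m^2 + 8.64*m - 1.02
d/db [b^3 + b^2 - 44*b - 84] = 3*b^2 + 2*b - 44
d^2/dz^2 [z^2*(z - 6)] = 6*z - 12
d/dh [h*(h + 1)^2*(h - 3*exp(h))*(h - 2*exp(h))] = (h + 1)*(-h*(h + 1)*(h - 3*exp(h))*(2*exp(h) - 1) - h*(h + 1)*(h - 2*exp(h))*(3*exp(h) - 1) + 2*h*(h - 3*exp(h))*(h - 2*exp(h)) + (h + 1)*(h - 3*exp(h))*(h - 2*exp(h)))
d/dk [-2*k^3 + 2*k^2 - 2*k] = -6*k^2 + 4*k - 2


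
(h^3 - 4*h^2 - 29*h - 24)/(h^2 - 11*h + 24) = (h^2 + 4*h + 3)/(h - 3)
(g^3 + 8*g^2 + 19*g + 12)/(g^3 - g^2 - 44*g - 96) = (g + 1)/(g - 8)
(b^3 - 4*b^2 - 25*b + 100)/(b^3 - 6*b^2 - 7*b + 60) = (b + 5)/(b + 3)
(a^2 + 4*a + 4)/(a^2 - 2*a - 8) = (a + 2)/(a - 4)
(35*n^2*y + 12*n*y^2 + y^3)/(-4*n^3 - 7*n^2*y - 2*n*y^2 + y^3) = y*(35*n^2 + 12*n*y + y^2)/(-4*n^3 - 7*n^2*y - 2*n*y^2 + y^3)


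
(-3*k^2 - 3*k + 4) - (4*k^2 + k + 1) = -7*k^2 - 4*k + 3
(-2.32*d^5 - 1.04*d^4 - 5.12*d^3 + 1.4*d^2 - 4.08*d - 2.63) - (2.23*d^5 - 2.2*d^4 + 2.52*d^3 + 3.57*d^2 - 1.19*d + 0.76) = -4.55*d^5 + 1.16*d^4 - 7.64*d^3 - 2.17*d^2 - 2.89*d - 3.39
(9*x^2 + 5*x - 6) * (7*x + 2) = 63*x^3 + 53*x^2 - 32*x - 12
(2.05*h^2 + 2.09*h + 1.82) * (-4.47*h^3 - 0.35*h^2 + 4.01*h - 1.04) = -9.1635*h^5 - 10.0598*h^4 - 0.646400000000002*h^3 + 5.6119*h^2 + 5.1246*h - 1.8928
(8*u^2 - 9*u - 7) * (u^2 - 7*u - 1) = 8*u^4 - 65*u^3 + 48*u^2 + 58*u + 7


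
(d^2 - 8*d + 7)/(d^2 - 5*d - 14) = (d - 1)/(d + 2)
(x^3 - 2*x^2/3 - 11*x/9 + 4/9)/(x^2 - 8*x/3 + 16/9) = (3*x^2 + 2*x - 1)/(3*x - 4)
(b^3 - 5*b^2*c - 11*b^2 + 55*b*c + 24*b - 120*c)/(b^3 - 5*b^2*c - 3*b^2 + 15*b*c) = (b - 8)/b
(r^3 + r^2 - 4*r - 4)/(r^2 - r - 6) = (r^2 - r - 2)/(r - 3)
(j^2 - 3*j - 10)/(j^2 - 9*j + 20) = (j + 2)/(j - 4)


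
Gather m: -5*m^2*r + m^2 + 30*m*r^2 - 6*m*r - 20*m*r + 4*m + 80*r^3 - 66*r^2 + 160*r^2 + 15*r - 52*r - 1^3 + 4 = m^2*(1 - 5*r) + m*(30*r^2 - 26*r + 4) + 80*r^3 + 94*r^2 - 37*r + 3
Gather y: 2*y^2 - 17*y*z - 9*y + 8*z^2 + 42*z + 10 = 2*y^2 + y*(-17*z - 9) + 8*z^2 + 42*z + 10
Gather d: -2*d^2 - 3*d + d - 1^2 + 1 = -2*d^2 - 2*d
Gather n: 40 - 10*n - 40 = -10*n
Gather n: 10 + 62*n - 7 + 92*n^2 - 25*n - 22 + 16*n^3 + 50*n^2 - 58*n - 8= 16*n^3 + 142*n^2 - 21*n - 27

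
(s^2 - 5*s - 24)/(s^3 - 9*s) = (s - 8)/(s*(s - 3))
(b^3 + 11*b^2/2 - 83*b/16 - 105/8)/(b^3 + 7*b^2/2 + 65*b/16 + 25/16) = (4*b^2 + 17*b - 42)/(4*b^2 + 9*b + 5)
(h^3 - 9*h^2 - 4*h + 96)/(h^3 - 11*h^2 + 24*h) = (h^2 - h - 12)/(h*(h - 3))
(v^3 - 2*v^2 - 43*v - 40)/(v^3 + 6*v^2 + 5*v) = (v - 8)/v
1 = 1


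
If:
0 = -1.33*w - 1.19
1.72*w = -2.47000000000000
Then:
No Solution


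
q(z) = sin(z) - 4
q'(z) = cos(z)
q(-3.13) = -4.01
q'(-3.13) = -1.00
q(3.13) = -3.99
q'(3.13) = -1.00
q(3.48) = -4.33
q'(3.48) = -0.94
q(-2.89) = -4.25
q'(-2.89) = -0.97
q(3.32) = -4.18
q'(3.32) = -0.98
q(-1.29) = -4.96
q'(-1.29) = 0.28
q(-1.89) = -4.95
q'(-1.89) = -0.31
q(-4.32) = -3.08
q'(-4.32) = -0.38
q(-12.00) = -3.46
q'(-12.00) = 0.84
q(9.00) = -3.59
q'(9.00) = -0.91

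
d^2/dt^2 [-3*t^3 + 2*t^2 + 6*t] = 4 - 18*t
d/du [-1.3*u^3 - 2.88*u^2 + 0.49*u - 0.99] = -3.9*u^2 - 5.76*u + 0.49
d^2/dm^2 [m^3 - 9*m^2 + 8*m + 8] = 6*m - 18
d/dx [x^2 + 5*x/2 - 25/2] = 2*x + 5/2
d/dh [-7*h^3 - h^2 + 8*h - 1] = -21*h^2 - 2*h + 8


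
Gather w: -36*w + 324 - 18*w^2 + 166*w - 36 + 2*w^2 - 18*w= -16*w^2 + 112*w + 288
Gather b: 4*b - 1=4*b - 1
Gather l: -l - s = -l - s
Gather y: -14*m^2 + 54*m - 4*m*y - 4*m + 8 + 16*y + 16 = -14*m^2 + 50*m + y*(16 - 4*m) + 24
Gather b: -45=-45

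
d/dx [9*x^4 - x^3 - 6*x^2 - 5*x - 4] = 36*x^3 - 3*x^2 - 12*x - 5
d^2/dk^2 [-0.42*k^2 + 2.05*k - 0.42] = -0.840000000000000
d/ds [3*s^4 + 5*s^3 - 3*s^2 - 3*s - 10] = 12*s^3 + 15*s^2 - 6*s - 3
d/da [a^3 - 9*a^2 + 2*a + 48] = 3*a^2 - 18*a + 2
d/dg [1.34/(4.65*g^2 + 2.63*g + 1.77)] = (-12.462*g - 3.5242)/(4.65*g^2 + 2.63*g + 1.77)^2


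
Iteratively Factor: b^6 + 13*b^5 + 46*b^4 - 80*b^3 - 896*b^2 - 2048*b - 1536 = (b + 4)*(b^5 + 9*b^4 + 10*b^3 - 120*b^2 - 416*b - 384) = (b + 2)*(b + 4)*(b^4 + 7*b^3 - 4*b^2 - 112*b - 192) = (b + 2)*(b + 4)^2*(b^3 + 3*b^2 - 16*b - 48) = (b + 2)*(b + 4)^3*(b^2 - b - 12) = (b + 2)*(b + 3)*(b + 4)^3*(b - 4)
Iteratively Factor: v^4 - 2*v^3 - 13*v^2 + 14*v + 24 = (v + 1)*(v^3 - 3*v^2 - 10*v + 24) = (v - 2)*(v + 1)*(v^2 - v - 12) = (v - 2)*(v + 1)*(v + 3)*(v - 4)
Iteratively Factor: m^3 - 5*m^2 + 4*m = (m - 1)*(m^2 - 4*m) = (m - 4)*(m - 1)*(m)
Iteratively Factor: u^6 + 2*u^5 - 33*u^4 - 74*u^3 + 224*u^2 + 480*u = (u + 4)*(u^5 - 2*u^4 - 25*u^3 + 26*u^2 + 120*u) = (u + 2)*(u + 4)*(u^4 - 4*u^3 - 17*u^2 + 60*u) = (u - 5)*(u + 2)*(u + 4)*(u^3 + u^2 - 12*u) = u*(u - 5)*(u + 2)*(u + 4)*(u^2 + u - 12) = u*(u - 5)*(u + 2)*(u + 4)^2*(u - 3)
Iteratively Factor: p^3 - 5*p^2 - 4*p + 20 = (p - 5)*(p^2 - 4) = (p - 5)*(p + 2)*(p - 2)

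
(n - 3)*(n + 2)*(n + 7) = n^3 + 6*n^2 - 13*n - 42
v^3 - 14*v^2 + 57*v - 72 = (v - 8)*(v - 3)^2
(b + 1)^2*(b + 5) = b^3 + 7*b^2 + 11*b + 5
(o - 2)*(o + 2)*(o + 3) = o^3 + 3*o^2 - 4*o - 12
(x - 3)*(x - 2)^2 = x^3 - 7*x^2 + 16*x - 12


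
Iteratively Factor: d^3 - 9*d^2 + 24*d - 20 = (d - 5)*(d^2 - 4*d + 4) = (d - 5)*(d - 2)*(d - 2)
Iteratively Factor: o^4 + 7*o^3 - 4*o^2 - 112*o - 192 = (o + 4)*(o^3 + 3*o^2 - 16*o - 48) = (o - 4)*(o + 4)*(o^2 + 7*o + 12) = (o - 4)*(o + 4)^2*(o + 3)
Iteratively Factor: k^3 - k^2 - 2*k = (k - 2)*(k^2 + k) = k*(k - 2)*(k + 1)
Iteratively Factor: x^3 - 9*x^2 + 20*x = (x - 4)*(x^2 - 5*x) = (x - 5)*(x - 4)*(x)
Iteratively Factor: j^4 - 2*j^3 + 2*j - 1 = (j - 1)*(j^3 - j^2 - j + 1) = (j - 1)^2*(j^2 - 1) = (j - 1)^2*(j + 1)*(j - 1)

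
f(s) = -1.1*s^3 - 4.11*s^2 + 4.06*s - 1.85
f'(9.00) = -337.22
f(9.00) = -1100.12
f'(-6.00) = -65.42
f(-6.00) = 63.43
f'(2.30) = -32.30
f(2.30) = -27.64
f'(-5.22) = -42.95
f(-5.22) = 21.43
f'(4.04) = -83.01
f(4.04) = -125.06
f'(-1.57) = 8.83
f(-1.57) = -14.10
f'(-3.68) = -10.38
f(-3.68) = -17.63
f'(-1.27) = 9.18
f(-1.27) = -11.38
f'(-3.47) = -7.15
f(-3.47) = -19.47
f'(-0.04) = 4.38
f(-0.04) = -2.02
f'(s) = -3.3*s^2 - 8.22*s + 4.06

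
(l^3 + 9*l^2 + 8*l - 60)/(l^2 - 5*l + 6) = (l^2 + 11*l + 30)/(l - 3)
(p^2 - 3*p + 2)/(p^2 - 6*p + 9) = (p^2 - 3*p + 2)/(p^2 - 6*p + 9)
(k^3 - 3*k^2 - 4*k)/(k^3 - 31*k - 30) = k*(k - 4)/(k^2 - k - 30)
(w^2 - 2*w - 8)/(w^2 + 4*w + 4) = (w - 4)/(w + 2)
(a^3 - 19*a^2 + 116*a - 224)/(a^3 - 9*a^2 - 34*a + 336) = (a - 4)/(a + 6)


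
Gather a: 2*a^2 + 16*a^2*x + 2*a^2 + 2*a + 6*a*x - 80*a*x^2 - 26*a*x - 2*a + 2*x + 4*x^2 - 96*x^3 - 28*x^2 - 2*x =a^2*(16*x + 4) + a*(-80*x^2 - 20*x) - 96*x^3 - 24*x^2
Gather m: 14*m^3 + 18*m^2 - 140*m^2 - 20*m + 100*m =14*m^3 - 122*m^2 + 80*m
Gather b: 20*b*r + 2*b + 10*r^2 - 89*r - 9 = b*(20*r + 2) + 10*r^2 - 89*r - 9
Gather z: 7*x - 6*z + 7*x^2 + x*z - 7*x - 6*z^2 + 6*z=7*x^2 + x*z - 6*z^2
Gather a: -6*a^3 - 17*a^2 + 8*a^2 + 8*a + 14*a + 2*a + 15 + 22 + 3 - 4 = -6*a^3 - 9*a^2 + 24*a + 36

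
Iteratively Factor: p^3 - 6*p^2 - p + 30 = (p - 3)*(p^2 - 3*p - 10) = (p - 5)*(p - 3)*(p + 2)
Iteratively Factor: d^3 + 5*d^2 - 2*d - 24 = (d + 3)*(d^2 + 2*d - 8) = (d + 3)*(d + 4)*(d - 2)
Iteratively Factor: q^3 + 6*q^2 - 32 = (q + 4)*(q^2 + 2*q - 8) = (q - 2)*(q + 4)*(q + 4)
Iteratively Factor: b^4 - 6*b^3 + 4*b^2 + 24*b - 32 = (b - 2)*(b^3 - 4*b^2 - 4*b + 16) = (b - 2)*(b + 2)*(b^2 - 6*b + 8) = (b - 4)*(b - 2)*(b + 2)*(b - 2)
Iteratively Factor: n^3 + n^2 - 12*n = (n)*(n^2 + n - 12) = n*(n + 4)*(n - 3)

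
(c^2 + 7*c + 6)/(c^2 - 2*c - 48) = (c + 1)/(c - 8)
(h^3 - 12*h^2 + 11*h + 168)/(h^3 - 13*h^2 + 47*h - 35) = (h^2 - 5*h - 24)/(h^2 - 6*h + 5)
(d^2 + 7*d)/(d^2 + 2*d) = (d + 7)/(d + 2)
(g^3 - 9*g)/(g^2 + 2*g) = (g^2 - 9)/(g + 2)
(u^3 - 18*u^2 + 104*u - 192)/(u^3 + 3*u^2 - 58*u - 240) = (u^2 - 10*u + 24)/(u^2 + 11*u + 30)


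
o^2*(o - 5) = o^3 - 5*o^2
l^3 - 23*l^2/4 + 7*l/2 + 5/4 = (l - 5)*(l - 1)*(l + 1/4)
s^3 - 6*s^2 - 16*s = s*(s - 8)*(s + 2)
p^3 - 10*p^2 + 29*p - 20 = (p - 5)*(p - 4)*(p - 1)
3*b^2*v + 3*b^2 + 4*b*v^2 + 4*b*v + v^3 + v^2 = (b + v)*(3*b + v)*(v + 1)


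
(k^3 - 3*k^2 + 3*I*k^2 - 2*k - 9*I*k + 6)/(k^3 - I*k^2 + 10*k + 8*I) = (k - 3)/(k - 4*I)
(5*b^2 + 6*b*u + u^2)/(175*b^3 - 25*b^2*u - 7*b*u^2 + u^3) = (b + u)/(35*b^2 - 12*b*u + u^2)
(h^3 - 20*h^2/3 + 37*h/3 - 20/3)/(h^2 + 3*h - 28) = (3*h^2 - 8*h + 5)/(3*(h + 7))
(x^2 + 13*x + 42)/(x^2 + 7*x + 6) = (x + 7)/(x + 1)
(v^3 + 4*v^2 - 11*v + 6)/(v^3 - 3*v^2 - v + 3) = (v^2 + 5*v - 6)/(v^2 - 2*v - 3)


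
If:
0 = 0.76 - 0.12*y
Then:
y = 6.33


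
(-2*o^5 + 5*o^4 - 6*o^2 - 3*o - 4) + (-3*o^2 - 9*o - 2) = -2*o^5 + 5*o^4 - 9*o^2 - 12*o - 6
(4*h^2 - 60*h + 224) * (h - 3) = 4*h^3 - 72*h^2 + 404*h - 672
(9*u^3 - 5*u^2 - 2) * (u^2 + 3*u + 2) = 9*u^5 + 22*u^4 + 3*u^3 - 12*u^2 - 6*u - 4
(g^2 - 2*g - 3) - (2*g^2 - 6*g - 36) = -g^2 + 4*g + 33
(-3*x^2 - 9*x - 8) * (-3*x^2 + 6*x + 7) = 9*x^4 + 9*x^3 - 51*x^2 - 111*x - 56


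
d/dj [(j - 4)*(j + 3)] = 2*j - 1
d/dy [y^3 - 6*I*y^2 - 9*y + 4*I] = 3*y^2 - 12*I*y - 9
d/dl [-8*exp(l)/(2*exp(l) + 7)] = -56*exp(l)/(2*exp(l) + 7)^2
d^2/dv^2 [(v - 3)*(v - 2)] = 2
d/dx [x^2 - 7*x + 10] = 2*x - 7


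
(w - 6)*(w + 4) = w^2 - 2*w - 24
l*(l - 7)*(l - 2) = l^3 - 9*l^2 + 14*l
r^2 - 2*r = r*(r - 2)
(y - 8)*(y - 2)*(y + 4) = y^3 - 6*y^2 - 24*y + 64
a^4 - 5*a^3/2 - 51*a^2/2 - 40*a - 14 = (a - 7)*(a + 1/2)*(a + 2)^2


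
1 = 1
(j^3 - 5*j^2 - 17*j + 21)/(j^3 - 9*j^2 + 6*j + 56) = (j^2 + 2*j - 3)/(j^2 - 2*j - 8)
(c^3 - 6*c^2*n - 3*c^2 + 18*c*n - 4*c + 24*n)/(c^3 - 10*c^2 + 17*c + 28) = (c - 6*n)/(c - 7)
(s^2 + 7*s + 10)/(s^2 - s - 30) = (s + 2)/(s - 6)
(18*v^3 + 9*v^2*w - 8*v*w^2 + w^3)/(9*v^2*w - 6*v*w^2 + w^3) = (6*v^2 + 5*v*w - w^2)/(w*(3*v - w))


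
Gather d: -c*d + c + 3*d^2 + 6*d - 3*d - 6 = c + 3*d^2 + d*(3 - c) - 6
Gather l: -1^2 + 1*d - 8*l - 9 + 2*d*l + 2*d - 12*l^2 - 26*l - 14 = 3*d - 12*l^2 + l*(2*d - 34) - 24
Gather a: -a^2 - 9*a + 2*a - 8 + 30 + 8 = -a^2 - 7*a + 30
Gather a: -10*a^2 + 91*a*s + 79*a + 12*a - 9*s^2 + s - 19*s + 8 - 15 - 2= -10*a^2 + a*(91*s + 91) - 9*s^2 - 18*s - 9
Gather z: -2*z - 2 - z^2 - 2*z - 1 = -z^2 - 4*z - 3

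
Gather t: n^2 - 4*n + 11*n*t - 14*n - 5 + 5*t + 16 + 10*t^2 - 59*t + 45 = n^2 - 18*n + 10*t^2 + t*(11*n - 54) + 56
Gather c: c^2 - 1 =c^2 - 1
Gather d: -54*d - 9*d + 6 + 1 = 7 - 63*d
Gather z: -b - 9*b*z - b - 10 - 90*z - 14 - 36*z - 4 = -2*b + z*(-9*b - 126) - 28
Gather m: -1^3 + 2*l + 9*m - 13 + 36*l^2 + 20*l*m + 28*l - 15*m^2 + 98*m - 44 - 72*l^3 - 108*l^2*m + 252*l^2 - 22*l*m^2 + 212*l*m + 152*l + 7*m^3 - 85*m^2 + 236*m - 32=-72*l^3 + 288*l^2 + 182*l + 7*m^3 + m^2*(-22*l - 100) + m*(-108*l^2 + 232*l + 343) - 90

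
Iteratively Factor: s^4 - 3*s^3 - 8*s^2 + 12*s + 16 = (s - 4)*(s^3 + s^2 - 4*s - 4) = (s - 4)*(s + 1)*(s^2 - 4) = (s - 4)*(s - 2)*(s + 1)*(s + 2)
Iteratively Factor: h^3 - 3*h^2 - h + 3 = (h - 1)*(h^2 - 2*h - 3) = (h - 3)*(h - 1)*(h + 1)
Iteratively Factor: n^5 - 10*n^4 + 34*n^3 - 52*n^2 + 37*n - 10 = (n - 1)*(n^4 - 9*n^3 + 25*n^2 - 27*n + 10) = (n - 2)*(n - 1)*(n^3 - 7*n^2 + 11*n - 5) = (n - 2)*(n - 1)^2*(n^2 - 6*n + 5) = (n - 2)*(n - 1)^3*(n - 5)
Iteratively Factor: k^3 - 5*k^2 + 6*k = (k - 2)*(k^2 - 3*k) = (k - 3)*(k - 2)*(k)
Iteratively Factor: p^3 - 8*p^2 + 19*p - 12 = (p - 3)*(p^2 - 5*p + 4) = (p - 4)*(p - 3)*(p - 1)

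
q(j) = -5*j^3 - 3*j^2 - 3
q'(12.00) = -2232.00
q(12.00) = -9075.00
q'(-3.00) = -117.00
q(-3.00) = 105.00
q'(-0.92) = -7.18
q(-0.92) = -1.65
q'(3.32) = -185.26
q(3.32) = -219.04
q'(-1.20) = -14.40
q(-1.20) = 1.32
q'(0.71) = -11.82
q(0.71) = -6.30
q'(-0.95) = -7.84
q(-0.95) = -1.42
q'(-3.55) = -167.74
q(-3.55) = 182.89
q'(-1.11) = -11.82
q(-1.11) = 0.14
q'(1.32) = -34.06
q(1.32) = -19.73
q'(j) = -15*j^2 - 6*j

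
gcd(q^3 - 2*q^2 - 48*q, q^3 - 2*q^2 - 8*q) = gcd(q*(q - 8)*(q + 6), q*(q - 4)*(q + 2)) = q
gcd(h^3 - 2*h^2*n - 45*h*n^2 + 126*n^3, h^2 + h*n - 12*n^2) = h - 3*n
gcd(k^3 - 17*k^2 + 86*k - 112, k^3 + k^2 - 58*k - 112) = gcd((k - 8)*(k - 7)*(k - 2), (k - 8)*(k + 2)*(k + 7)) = k - 8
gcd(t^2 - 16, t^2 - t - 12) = t - 4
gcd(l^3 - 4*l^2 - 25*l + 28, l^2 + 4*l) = l + 4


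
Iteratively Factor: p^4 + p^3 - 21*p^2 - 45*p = (p + 3)*(p^3 - 2*p^2 - 15*p) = (p - 5)*(p + 3)*(p^2 + 3*p) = (p - 5)*(p + 3)^2*(p)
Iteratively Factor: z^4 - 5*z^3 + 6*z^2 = (z - 3)*(z^3 - 2*z^2) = z*(z - 3)*(z^2 - 2*z) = z*(z - 3)*(z - 2)*(z)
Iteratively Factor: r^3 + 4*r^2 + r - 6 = (r + 3)*(r^2 + r - 2) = (r + 2)*(r + 3)*(r - 1)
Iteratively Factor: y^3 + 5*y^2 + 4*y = (y)*(y^2 + 5*y + 4) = y*(y + 4)*(y + 1)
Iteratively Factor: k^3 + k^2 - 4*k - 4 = (k + 2)*(k^2 - k - 2) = (k + 1)*(k + 2)*(k - 2)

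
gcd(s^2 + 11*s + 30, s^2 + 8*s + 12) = s + 6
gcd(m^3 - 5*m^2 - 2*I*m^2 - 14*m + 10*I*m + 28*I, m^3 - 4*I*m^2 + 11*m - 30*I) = m - 2*I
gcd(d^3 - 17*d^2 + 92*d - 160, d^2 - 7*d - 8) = d - 8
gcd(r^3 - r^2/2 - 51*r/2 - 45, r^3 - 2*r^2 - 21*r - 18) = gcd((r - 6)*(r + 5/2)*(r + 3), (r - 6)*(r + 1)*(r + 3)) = r^2 - 3*r - 18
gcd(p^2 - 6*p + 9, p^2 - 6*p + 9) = p^2 - 6*p + 9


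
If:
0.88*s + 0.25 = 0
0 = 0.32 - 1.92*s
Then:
No Solution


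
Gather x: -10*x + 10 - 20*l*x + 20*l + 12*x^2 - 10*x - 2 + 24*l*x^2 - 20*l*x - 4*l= 16*l + x^2*(24*l + 12) + x*(-40*l - 20) + 8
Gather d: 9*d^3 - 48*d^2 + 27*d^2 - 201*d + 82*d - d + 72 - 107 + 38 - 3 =9*d^3 - 21*d^2 - 120*d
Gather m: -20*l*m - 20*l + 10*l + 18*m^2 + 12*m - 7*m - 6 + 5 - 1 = -10*l + 18*m^2 + m*(5 - 20*l) - 2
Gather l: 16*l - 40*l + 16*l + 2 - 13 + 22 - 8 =3 - 8*l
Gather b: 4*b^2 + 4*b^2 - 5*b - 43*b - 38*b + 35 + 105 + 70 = 8*b^2 - 86*b + 210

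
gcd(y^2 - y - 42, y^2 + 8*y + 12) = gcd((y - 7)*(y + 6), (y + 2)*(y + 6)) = y + 6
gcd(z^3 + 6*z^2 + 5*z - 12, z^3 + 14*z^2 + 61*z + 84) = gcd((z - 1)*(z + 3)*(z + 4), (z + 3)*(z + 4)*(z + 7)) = z^2 + 7*z + 12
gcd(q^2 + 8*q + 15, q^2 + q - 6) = q + 3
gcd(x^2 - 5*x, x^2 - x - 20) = x - 5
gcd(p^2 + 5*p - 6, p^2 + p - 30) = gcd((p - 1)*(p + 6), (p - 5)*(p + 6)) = p + 6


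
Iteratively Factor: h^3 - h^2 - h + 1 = (h - 1)*(h^2 - 1) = (h - 1)*(h + 1)*(h - 1)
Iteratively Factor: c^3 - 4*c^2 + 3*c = (c - 3)*(c^2 - c) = c*(c - 3)*(c - 1)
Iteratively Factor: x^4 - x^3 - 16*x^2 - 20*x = (x - 5)*(x^3 + 4*x^2 + 4*x) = (x - 5)*(x + 2)*(x^2 + 2*x) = x*(x - 5)*(x + 2)*(x + 2)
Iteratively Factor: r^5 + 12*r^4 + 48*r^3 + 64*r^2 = (r + 4)*(r^4 + 8*r^3 + 16*r^2) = r*(r + 4)*(r^3 + 8*r^2 + 16*r) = r^2*(r + 4)*(r^2 + 8*r + 16) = r^2*(r + 4)^2*(r + 4)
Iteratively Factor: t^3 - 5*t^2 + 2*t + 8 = (t + 1)*(t^2 - 6*t + 8) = (t - 4)*(t + 1)*(t - 2)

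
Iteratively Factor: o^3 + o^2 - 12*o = (o)*(o^2 + o - 12) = o*(o + 4)*(o - 3)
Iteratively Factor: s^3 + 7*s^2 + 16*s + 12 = (s + 2)*(s^2 + 5*s + 6) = (s + 2)*(s + 3)*(s + 2)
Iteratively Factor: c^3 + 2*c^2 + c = (c + 1)*(c^2 + c) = (c + 1)^2*(c)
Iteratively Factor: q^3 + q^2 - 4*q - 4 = (q - 2)*(q^2 + 3*q + 2) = (q - 2)*(q + 2)*(q + 1)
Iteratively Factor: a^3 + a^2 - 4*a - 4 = (a + 2)*(a^2 - a - 2) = (a - 2)*(a + 2)*(a + 1)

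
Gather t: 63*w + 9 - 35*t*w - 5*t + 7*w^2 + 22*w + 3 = t*(-35*w - 5) + 7*w^2 + 85*w + 12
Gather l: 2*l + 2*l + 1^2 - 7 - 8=4*l - 14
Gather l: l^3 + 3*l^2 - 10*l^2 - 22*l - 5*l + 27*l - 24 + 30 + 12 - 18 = l^3 - 7*l^2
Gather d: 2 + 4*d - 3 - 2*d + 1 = 2*d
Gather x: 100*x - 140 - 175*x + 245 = 105 - 75*x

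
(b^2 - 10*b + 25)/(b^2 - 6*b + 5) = (b - 5)/(b - 1)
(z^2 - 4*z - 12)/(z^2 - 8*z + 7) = (z^2 - 4*z - 12)/(z^2 - 8*z + 7)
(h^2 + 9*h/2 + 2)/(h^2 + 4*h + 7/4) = 2*(h + 4)/(2*h + 7)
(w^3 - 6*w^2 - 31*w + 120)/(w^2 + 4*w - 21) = (w^2 - 3*w - 40)/(w + 7)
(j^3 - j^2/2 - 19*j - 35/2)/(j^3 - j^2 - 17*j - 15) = (j + 7/2)/(j + 3)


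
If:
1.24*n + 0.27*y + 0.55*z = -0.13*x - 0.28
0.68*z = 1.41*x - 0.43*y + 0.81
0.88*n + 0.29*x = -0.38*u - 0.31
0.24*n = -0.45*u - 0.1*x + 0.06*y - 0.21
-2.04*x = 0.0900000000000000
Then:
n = -0.47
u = 0.30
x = -0.04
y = 3.83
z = -1.32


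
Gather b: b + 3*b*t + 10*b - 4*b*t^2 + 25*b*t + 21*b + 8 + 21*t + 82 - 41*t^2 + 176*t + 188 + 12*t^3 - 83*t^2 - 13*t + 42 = b*(-4*t^2 + 28*t + 32) + 12*t^3 - 124*t^2 + 184*t + 320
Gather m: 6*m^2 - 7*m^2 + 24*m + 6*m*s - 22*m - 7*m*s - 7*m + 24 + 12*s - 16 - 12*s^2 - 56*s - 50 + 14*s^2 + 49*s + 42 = -m^2 + m*(-s - 5) + 2*s^2 + 5*s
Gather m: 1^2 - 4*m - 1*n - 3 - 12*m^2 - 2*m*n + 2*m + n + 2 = -12*m^2 + m*(-2*n - 2)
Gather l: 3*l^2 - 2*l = 3*l^2 - 2*l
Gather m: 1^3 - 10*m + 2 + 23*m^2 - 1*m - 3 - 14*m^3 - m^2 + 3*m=-14*m^3 + 22*m^2 - 8*m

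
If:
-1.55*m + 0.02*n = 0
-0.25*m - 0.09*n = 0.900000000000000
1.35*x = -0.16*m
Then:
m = -0.12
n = -9.65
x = 0.01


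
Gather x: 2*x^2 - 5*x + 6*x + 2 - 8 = 2*x^2 + x - 6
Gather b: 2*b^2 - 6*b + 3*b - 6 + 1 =2*b^2 - 3*b - 5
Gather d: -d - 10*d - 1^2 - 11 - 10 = -11*d - 22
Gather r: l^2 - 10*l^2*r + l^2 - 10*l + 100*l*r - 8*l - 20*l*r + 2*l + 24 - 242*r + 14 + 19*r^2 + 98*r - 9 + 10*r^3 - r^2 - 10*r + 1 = 2*l^2 - 16*l + 10*r^3 + 18*r^2 + r*(-10*l^2 + 80*l - 154) + 30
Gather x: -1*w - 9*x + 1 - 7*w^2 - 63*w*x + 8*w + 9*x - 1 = -7*w^2 - 63*w*x + 7*w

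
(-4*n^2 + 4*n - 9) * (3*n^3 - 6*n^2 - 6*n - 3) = -12*n^5 + 36*n^4 - 27*n^3 + 42*n^2 + 42*n + 27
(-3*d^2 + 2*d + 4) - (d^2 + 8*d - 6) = -4*d^2 - 6*d + 10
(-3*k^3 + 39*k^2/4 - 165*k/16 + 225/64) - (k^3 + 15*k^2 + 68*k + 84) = -4*k^3 - 21*k^2/4 - 1253*k/16 - 5151/64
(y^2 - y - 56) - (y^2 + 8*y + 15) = -9*y - 71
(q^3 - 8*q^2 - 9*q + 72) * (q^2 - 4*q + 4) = q^5 - 12*q^4 + 27*q^3 + 76*q^2 - 324*q + 288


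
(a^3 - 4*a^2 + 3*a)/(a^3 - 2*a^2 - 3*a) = (a - 1)/(a + 1)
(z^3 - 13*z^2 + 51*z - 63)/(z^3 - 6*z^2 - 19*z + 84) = (z - 3)/(z + 4)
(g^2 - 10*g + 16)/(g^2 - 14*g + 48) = (g - 2)/(g - 6)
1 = 1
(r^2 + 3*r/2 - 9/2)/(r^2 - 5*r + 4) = (2*r^2 + 3*r - 9)/(2*(r^2 - 5*r + 4))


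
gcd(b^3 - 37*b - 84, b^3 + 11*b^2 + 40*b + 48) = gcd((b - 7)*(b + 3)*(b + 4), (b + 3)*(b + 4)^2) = b^2 + 7*b + 12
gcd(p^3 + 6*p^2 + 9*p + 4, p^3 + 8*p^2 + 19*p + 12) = p^2 + 5*p + 4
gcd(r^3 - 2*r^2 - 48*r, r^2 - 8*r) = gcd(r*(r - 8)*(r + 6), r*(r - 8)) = r^2 - 8*r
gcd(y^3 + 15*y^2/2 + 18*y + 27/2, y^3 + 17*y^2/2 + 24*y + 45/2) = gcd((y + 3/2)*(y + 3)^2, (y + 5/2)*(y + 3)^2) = y^2 + 6*y + 9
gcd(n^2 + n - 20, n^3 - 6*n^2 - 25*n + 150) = n + 5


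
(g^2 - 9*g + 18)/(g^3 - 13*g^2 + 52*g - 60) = (g - 3)/(g^2 - 7*g + 10)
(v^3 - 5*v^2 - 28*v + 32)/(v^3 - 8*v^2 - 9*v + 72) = (v^2 + 3*v - 4)/(v^2 - 9)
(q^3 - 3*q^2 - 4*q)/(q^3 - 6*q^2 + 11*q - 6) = q*(q^2 - 3*q - 4)/(q^3 - 6*q^2 + 11*q - 6)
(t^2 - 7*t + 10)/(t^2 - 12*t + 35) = (t - 2)/(t - 7)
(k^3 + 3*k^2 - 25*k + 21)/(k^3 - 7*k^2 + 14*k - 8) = (k^2 + 4*k - 21)/(k^2 - 6*k + 8)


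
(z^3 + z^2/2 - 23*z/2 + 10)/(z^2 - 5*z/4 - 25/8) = 4*(z^2 + 3*z - 4)/(4*z + 5)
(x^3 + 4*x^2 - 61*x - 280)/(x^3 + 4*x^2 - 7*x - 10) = (x^2 - x - 56)/(x^2 - x - 2)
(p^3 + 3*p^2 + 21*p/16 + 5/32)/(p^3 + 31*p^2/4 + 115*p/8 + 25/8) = (p + 1/4)/(p + 5)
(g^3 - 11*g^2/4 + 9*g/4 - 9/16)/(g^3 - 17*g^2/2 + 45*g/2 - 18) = (8*g^2 - 10*g + 3)/(8*(g^2 - 7*g + 12))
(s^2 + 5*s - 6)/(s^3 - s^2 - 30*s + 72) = (s - 1)/(s^2 - 7*s + 12)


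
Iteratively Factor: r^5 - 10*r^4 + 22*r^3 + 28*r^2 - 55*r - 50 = (r - 5)*(r^4 - 5*r^3 - 3*r^2 + 13*r + 10) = (r - 5)*(r - 2)*(r^3 - 3*r^2 - 9*r - 5) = (r - 5)^2*(r - 2)*(r^2 + 2*r + 1) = (r - 5)^2*(r - 2)*(r + 1)*(r + 1)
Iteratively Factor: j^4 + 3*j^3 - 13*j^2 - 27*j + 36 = (j + 4)*(j^3 - j^2 - 9*j + 9) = (j - 1)*(j + 4)*(j^2 - 9) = (j - 3)*(j - 1)*(j + 4)*(j + 3)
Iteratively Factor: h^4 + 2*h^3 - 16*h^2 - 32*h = (h)*(h^3 + 2*h^2 - 16*h - 32) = h*(h + 2)*(h^2 - 16) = h*(h + 2)*(h + 4)*(h - 4)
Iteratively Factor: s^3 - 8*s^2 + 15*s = (s - 5)*(s^2 - 3*s) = (s - 5)*(s - 3)*(s)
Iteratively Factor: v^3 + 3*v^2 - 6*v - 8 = (v + 4)*(v^2 - v - 2) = (v - 2)*(v + 4)*(v + 1)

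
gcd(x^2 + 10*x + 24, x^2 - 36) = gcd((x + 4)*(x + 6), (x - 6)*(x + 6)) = x + 6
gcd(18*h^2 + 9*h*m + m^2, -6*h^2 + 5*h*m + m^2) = 6*h + m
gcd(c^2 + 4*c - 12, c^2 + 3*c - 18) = c + 6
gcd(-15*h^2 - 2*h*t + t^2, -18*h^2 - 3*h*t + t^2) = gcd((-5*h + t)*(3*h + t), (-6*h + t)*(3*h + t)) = 3*h + t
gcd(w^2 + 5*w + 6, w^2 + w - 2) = w + 2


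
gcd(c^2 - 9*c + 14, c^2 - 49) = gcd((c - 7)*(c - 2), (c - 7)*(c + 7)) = c - 7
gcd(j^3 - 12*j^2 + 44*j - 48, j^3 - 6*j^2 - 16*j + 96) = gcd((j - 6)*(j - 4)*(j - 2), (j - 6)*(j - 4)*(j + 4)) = j^2 - 10*j + 24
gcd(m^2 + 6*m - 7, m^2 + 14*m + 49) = m + 7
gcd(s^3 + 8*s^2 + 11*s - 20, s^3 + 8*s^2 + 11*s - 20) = s^3 + 8*s^2 + 11*s - 20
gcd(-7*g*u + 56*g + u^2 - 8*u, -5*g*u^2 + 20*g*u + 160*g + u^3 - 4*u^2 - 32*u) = u - 8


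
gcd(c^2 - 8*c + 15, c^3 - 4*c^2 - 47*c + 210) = c - 5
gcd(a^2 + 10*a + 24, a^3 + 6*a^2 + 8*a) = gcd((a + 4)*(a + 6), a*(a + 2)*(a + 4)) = a + 4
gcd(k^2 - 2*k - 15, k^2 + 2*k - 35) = k - 5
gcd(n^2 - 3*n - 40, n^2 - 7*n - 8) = n - 8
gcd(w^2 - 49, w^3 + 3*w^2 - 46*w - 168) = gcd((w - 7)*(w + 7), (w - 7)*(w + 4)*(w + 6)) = w - 7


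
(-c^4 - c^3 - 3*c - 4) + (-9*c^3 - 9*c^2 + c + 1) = -c^4 - 10*c^3 - 9*c^2 - 2*c - 3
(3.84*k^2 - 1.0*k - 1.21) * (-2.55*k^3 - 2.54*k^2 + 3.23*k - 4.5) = -9.792*k^5 - 7.2036*k^4 + 18.0287*k^3 - 17.4366*k^2 + 0.5917*k + 5.445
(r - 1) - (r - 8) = 7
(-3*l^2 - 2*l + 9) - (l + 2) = -3*l^2 - 3*l + 7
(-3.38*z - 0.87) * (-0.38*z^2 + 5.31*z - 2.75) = 1.2844*z^3 - 17.6172*z^2 + 4.6753*z + 2.3925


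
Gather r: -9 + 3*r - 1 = 3*r - 10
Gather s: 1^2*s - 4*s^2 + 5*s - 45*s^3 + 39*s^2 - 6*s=-45*s^3 + 35*s^2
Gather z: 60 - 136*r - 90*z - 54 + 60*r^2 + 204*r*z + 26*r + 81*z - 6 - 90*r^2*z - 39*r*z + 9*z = 60*r^2 - 110*r + z*(-90*r^2 + 165*r)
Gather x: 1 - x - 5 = -x - 4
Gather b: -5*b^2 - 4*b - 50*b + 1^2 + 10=-5*b^2 - 54*b + 11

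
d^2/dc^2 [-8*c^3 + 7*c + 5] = -48*c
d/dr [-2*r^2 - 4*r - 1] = -4*r - 4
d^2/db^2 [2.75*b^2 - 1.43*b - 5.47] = 5.50000000000000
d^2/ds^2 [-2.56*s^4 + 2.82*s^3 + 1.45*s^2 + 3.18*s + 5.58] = -30.72*s^2 + 16.92*s + 2.9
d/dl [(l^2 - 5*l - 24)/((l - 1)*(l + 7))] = (11*l^2 + 34*l + 179)/(l^4 + 12*l^3 + 22*l^2 - 84*l + 49)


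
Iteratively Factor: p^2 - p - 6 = (p - 3)*(p + 2)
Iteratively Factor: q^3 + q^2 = (q)*(q^2 + q) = q^2*(q + 1)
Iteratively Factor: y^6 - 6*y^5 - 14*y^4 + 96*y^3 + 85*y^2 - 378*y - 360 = (y + 2)*(y^5 - 8*y^4 + 2*y^3 + 92*y^2 - 99*y - 180) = (y - 4)*(y + 2)*(y^4 - 4*y^3 - 14*y^2 + 36*y + 45) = (y - 4)*(y - 3)*(y + 2)*(y^3 - y^2 - 17*y - 15) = (y - 4)*(y - 3)*(y + 1)*(y + 2)*(y^2 - 2*y - 15) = (y - 5)*(y - 4)*(y - 3)*(y + 1)*(y + 2)*(y + 3)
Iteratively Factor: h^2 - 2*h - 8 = (h + 2)*(h - 4)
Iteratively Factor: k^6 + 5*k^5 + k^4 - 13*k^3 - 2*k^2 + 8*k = (k - 1)*(k^5 + 6*k^4 + 7*k^3 - 6*k^2 - 8*k) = (k - 1)*(k + 2)*(k^4 + 4*k^3 - k^2 - 4*k) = (k - 1)*(k + 2)*(k + 4)*(k^3 - k) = k*(k - 1)*(k + 2)*(k + 4)*(k^2 - 1) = k*(k - 1)*(k + 1)*(k + 2)*(k + 4)*(k - 1)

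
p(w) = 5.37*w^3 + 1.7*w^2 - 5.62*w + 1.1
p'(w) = 16.11*w^2 + 3.4*w - 5.62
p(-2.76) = -83.34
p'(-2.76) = 107.72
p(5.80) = 1073.44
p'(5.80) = 556.04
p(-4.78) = -519.68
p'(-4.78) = 346.22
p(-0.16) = 2.02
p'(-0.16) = -5.75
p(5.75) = 1045.88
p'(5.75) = 546.57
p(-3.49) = -186.85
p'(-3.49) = 178.74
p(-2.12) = -30.51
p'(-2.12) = 59.58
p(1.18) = 5.66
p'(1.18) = 20.82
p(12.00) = 9457.82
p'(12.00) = 2355.02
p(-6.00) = -1063.90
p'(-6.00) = 553.94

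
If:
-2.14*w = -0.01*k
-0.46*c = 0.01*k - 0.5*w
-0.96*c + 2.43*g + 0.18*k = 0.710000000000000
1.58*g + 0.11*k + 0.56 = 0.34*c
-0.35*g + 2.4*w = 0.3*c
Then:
No Solution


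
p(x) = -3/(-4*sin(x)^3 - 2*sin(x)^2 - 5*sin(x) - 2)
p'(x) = -3*(12*sin(x)^2*cos(x) + 4*sin(x)*cos(x) + 5*cos(x))/(-4*sin(x)^3 - 2*sin(x)^2 - 5*sin(x) - 2)^2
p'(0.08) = -2.77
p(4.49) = -0.64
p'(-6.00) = -1.53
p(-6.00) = 0.82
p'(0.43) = -1.07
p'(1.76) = 0.07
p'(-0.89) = -2.64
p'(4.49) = 0.38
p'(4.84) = -0.20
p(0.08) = 1.24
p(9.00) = 0.64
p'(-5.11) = -0.17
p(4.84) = -0.61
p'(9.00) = 1.08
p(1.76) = 0.24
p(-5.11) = 0.26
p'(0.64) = -0.65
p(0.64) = 0.46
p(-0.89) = -1.17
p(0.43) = 0.64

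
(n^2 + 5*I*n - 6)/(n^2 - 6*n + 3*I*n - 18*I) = (n + 2*I)/(n - 6)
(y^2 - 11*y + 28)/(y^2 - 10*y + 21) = (y - 4)/(y - 3)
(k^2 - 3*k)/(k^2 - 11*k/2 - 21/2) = 2*k*(3 - k)/(-2*k^2 + 11*k + 21)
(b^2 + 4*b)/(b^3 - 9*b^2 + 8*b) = (b + 4)/(b^2 - 9*b + 8)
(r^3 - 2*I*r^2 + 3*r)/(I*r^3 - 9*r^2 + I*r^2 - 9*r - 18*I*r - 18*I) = r*(-I*r^2 - 2*r - 3*I)/(r^3 + r^2*(1 + 9*I) + 9*r*(-2 + I) - 18)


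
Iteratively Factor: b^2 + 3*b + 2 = (b + 2)*(b + 1)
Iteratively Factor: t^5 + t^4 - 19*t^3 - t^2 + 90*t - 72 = (t - 3)*(t^4 + 4*t^3 - 7*t^2 - 22*t + 24) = (t - 3)*(t + 4)*(t^3 - 7*t + 6) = (t - 3)*(t - 2)*(t + 4)*(t^2 + 2*t - 3) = (t - 3)*(t - 2)*(t + 3)*(t + 4)*(t - 1)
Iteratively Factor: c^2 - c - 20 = (c - 5)*(c + 4)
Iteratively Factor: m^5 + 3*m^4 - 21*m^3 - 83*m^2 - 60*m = (m + 4)*(m^4 - m^3 - 17*m^2 - 15*m) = (m - 5)*(m + 4)*(m^3 + 4*m^2 + 3*m) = (m - 5)*(m + 1)*(m + 4)*(m^2 + 3*m) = m*(m - 5)*(m + 1)*(m + 4)*(m + 3)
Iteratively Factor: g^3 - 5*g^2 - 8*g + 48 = (g - 4)*(g^2 - g - 12) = (g - 4)^2*(g + 3)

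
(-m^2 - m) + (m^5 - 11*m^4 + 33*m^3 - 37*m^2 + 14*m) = m^5 - 11*m^4 + 33*m^3 - 38*m^2 + 13*m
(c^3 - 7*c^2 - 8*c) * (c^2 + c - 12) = c^5 - 6*c^4 - 27*c^3 + 76*c^2 + 96*c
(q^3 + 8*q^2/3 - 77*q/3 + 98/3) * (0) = 0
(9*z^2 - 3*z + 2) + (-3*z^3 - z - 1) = -3*z^3 + 9*z^2 - 4*z + 1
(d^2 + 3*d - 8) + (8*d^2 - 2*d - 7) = 9*d^2 + d - 15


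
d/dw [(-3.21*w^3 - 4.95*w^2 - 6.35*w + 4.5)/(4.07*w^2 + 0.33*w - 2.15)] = (-13.0647*w^4 - 2.1186*w^3 + 44.9155*w^2 - 15.345*w + 12.1675)/(16.5649*w^4 + 2.6862*w^3 - 17.3921*w^2 - 1.419*w + 4.6225)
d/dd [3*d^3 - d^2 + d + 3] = 9*d^2 - 2*d + 1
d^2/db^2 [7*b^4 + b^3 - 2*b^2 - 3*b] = 84*b^2 + 6*b - 4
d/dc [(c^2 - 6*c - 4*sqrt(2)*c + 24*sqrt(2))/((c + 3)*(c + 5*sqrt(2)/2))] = (18*c^2 + 13*sqrt(2)*c^2 - 66*sqrt(2)*c - 360 - 234*sqrt(2))/(2*c^4 + 12*c^3 + 10*sqrt(2)*c^3 + 43*c^2 + 60*sqrt(2)*c^2 + 90*sqrt(2)*c + 150*c + 225)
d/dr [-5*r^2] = -10*r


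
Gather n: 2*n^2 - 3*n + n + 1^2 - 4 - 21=2*n^2 - 2*n - 24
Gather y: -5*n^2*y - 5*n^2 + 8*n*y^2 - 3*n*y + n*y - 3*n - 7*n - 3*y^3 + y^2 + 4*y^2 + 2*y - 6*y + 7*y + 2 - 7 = -5*n^2 - 10*n - 3*y^3 + y^2*(8*n + 5) + y*(-5*n^2 - 2*n + 3) - 5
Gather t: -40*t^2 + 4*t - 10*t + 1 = -40*t^2 - 6*t + 1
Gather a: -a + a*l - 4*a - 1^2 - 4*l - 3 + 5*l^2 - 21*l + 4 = a*(l - 5) + 5*l^2 - 25*l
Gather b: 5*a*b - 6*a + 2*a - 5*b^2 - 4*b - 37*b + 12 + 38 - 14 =-4*a - 5*b^2 + b*(5*a - 41) + 36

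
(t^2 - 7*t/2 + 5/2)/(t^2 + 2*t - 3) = (t - 5/2)/(t + 3)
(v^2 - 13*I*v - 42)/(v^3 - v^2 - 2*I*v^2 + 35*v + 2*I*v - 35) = (v - 6*I)/(v^2 + v*(-1 + 5*I) - 5*I)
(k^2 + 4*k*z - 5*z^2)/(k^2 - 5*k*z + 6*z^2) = (k^2 + 4*k*z - 5*z^2)/(k^2 - 5*k*z + 6*z^2)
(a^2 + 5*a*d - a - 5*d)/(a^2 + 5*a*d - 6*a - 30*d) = (a - 1)/(a - 6)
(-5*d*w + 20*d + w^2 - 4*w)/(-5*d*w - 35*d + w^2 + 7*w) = (w - 4)/(w + 7)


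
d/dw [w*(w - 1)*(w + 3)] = 3*w^2 + 4*w - 3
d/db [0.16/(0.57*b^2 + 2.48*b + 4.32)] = (-0.1824*b - 0.3968)/(0.57*b^2 + 2.48*b + 4.32)^2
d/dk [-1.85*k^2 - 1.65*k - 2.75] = -3.7*k - 1.65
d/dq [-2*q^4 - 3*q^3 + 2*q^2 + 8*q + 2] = -8*q^3 - 9*q^2 + 4*q + 8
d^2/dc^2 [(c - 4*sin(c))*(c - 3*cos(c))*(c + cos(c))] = 4*c^2*sin(c) + 2*c^2*cos(c) + 8*c*sin(c) - 16*c*sin(2*c) - 16*c*cos(c) + 6*c*cos(2*c) + 6*c - 11*sin(c) + 6*sin(2*c) - 27*sin(3*c) - 4*cos(c) + 16*cos(2*c)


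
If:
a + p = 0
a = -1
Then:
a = -1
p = 1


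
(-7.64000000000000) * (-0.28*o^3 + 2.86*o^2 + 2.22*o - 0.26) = 2.1392*o^3 - 21.8504*o^2 - 16.9608*o + 1.9864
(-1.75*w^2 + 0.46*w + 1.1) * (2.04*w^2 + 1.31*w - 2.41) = -3.57*w^4 - 1.3541*w^3 + 7.0641*w^2 + 0.3324*w - 2.651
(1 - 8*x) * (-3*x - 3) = 24*x^2 + 21*x - 3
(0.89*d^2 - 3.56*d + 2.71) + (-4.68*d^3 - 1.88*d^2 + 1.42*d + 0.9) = -4.68*d^3 - 0.99*d^2 - 2.14*d + 3.61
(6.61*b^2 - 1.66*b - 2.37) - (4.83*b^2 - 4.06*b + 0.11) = 1.78*b^2 + 2.4*b - 2.48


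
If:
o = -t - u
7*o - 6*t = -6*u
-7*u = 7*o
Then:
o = 0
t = 0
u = 0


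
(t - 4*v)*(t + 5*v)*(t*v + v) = t^3*v + t^2*v^2 + t^2*v - 20*t*v^3 + t*v^2 - 20*v^3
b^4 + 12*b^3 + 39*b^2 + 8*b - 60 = (b - 1)*(b + 2)*(b + 5)*(b + 6)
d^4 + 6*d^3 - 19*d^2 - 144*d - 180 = (d - 5)*(d + 2)*(d + 3)*(d + 6)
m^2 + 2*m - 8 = (m - 2)*(m + 4)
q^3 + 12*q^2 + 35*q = q*(q + 5)*(q + 7)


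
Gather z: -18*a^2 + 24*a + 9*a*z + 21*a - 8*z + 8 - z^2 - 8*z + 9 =-18*a^2 + 45*a - z^2 + z*(9*a - 16) + 17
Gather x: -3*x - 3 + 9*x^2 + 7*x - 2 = 9*x^2 + 4*x - 5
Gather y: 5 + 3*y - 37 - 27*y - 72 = -24*y - 104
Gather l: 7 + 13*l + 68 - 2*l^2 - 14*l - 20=-2*l^2 - l + 55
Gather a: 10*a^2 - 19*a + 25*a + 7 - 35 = 10*a^2 + 6*a - 28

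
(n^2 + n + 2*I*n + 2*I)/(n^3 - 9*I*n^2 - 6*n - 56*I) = (n + 1)/(n^2 - 11*I*n - 28)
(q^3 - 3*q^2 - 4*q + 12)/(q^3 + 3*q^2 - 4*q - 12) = (q - 3)/(q + 3)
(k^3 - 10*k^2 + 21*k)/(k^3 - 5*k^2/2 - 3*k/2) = 2*(k - 7)/(2*k + 1)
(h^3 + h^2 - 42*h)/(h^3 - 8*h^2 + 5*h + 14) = h*(h^2 + h - 42)/(h^3 - 8*h^2 + 5*h + 14)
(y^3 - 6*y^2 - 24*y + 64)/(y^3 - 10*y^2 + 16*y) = (y + 4)/y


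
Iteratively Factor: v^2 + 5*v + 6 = (v + 3)*(v + 2)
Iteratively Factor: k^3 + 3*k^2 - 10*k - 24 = (k + 2)*(k^2 + k - 12) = (k + 2)*(k + 4)*(k - 3)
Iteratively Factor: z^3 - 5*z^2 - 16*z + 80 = (z + 4)*(z^2 - 9*z + 20) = (z - 4)*(z + 4)*(z - 5)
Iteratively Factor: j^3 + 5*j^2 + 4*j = (j)*(j^2 + 5*j + 4) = j*(j + 4)*(j + 1)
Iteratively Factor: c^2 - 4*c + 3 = (c - 3)*(c - 1)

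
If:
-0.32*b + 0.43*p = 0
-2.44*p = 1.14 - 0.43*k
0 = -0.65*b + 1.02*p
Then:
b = 0.00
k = 2.65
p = 0.00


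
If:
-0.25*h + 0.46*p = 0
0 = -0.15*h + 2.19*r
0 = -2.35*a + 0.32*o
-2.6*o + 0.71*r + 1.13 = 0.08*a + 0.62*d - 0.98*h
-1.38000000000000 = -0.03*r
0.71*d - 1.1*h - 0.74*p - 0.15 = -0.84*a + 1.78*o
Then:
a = -6.34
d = 1311.99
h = 671.60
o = -46.53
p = 365.00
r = 46.00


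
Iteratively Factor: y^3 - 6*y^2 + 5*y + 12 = (y - 3)*(y^2 - 3*y - 4) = (y - 4)*(y - 3)*(y + 1)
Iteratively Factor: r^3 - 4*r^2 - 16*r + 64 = (r + 4)*(r^2 - 8*r + 16) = (r - 4)*(r + 4)*(r - 4)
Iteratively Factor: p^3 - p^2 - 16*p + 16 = (p + 4)*(p^2 - 5*p + 4) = (p - 4)*(p + 4)*(p - 1)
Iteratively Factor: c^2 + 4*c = (c)*(c + 4)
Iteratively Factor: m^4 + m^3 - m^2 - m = (m + 1)*(m^3 - m) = (m + 1)^2*(m^2 - m) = m*(m + 1)^2*(m - 1)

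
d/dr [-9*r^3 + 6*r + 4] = 6 - 27*r^2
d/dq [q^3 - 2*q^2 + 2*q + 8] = 3*q^2 - 4*q + 2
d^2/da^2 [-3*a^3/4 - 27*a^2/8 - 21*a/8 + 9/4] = -9*a/2 - 27/4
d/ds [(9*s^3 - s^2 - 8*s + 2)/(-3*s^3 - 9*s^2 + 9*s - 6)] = (-28*s^4 + 38*s^3 - 75*s^2 + 16*s + 10)/(3*(s^6 + 6*s^5 + 3*s^4 - 14*s^3 + 21*s^2 - 12*s + 4))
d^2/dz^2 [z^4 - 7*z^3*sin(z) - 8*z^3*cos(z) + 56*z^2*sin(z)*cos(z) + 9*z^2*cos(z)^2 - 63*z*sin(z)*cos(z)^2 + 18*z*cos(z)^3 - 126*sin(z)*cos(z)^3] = 7*z^3*sin(z) + 8*z^3*cos(z) + 48*z^2*sin(z) - 112*z^2*sin(2*z) - 42*z^2*cos(z) - 18*z^2*cos(2*z) + 12*z^2 - 105*z*sin(z)/4 - 36*z*sin(2*z) + 567*z*sin(3*z)/4 - 123*z*cos(z)/2 + 224*z*cos(2*z) - 81*z*cos(3*z)/2 - 27*sin(z) + 182*sin(2*z) - 27*sin(3*z) + 252*sin(4*z) - 63*cos(z)/2 + 9*cos(2*z) - 189*cos(3*z)/2 + 9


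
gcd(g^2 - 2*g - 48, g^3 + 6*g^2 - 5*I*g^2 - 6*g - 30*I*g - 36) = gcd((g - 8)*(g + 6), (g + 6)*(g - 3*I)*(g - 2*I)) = g + 6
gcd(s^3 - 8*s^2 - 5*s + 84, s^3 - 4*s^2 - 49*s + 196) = s^2 - 11*s + 28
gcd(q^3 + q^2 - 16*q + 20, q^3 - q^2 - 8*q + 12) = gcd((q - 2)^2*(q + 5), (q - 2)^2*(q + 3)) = q^2 - 4*q + 4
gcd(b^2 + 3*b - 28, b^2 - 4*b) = b - 4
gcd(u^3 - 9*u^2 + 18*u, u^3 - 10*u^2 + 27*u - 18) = u^2 - 9*u + 18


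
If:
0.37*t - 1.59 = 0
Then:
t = 4.30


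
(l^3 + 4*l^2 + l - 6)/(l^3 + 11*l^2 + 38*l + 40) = (l^2 + 2*l - 3)/(l^2 + 9*l + 20)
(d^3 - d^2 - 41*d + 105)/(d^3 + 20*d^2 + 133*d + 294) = (d^2 - 8*d + 15)/(d^2 + 13*d + 42)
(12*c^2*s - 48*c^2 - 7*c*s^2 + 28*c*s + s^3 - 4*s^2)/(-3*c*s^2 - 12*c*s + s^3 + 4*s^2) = (-4*c*s + 16*c + s^2 - 4*s)/(s*(s + 4))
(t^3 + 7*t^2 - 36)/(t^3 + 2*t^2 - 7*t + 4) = (t^3 + 7*t^2 - 36)/(t^3 + 2*t^2 - 7*t + 4)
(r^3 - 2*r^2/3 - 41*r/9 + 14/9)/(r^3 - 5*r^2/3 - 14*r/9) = (3*r^2 + 5*r - 2)/(r*(3*r + 2))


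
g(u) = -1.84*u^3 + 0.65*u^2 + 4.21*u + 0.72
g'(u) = -5.52*u^2 + 1.3*u + 4.21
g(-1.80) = 5.98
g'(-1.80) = -16.01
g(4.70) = -156.17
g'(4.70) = -111.62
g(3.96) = -86.68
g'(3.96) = -77.20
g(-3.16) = 51.97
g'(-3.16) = -55.02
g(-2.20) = 14.20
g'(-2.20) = -25.37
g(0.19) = 1.53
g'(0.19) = 4.26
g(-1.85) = 6.81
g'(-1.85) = -17.09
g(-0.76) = -1.30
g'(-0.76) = 0.03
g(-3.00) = 43.62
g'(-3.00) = -49.37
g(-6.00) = 396.30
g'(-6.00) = -202.31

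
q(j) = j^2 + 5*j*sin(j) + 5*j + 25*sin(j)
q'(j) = 5*j*cos(j) + 2*j + 5*sin(j) + 25*cos(j) + 5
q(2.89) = 32.62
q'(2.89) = -26.18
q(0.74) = 23.60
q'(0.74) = 31.05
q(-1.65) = -22.22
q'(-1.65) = -4.61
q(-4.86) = 0.01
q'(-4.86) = 0.33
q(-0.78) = -18.13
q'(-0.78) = 14.92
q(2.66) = 38.12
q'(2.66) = -21.31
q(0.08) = 2.44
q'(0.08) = 30.88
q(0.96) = 30.13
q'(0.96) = 28.11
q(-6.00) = 4.60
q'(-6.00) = -10.40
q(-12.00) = 65.22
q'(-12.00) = -45.85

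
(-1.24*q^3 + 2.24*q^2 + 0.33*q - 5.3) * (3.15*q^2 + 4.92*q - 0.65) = -3.906*q^5 + 0.9552*q^4 + 12.8663*q^3 - 16.5274*q^2 - 26.2905*q + 3.445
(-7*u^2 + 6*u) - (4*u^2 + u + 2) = -11*u^2 + 5*u - 2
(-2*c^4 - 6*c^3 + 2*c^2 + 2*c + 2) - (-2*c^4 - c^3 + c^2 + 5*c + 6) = -5*c^3 + c^2 - 3*c - 4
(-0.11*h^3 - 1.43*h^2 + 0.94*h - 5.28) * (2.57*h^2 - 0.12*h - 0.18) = -0.2827*h^5 - 3.6619*h^4 + 2.6072*h^3 - 13.425*h^2 + 0.4644*h + 0.9504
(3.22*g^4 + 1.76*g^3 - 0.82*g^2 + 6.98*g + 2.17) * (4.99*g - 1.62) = 16.0678*g^5 + 3.566*g^4 - 6.943*g^3 + 36.1586*g^2 - 0.4793*g - 3.5154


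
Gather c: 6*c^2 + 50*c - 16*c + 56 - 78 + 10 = 6*c^2 + 34*c - 12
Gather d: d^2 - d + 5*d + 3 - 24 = d^2 + 4*d - 21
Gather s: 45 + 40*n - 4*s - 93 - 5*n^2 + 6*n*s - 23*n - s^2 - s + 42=-5*n^2 + 17*n - s^2 + s*(6*n - 5) - 6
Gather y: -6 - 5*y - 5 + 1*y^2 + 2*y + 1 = y^2 - 3*y - 10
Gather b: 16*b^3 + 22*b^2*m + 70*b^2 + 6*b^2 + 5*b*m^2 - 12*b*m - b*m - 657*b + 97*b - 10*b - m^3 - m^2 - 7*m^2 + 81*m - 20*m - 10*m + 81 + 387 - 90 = 16*b^3 + b^2*(22*m + 76) + b*(5*m^2 - 13*m - 570) - m^3 - 8*m^2 + 51*m + 378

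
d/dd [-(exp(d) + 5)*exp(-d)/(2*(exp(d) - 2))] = (exp(2*d) + 10*exp(d) - 10)*exp(-d)/(2*(exp(2*d) - 4*exp(d) + 4))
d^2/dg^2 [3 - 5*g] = 0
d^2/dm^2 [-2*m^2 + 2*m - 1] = -4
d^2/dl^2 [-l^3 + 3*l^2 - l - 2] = 6 - 6*l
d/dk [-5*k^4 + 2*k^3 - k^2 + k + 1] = -20*k^3 + 6*k^2 - 2*k + 1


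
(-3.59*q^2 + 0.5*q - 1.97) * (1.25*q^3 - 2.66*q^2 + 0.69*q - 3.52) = -4.4875*q^5 + 10.1744*q^4 - 6.2696*q^3 + 18.222*q^2 - 3.1193*q + 6.9344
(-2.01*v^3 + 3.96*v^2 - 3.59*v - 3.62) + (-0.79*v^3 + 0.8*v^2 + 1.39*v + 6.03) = -2.8*v^3 + 4.76*v^2 - 2.2*v + 2.41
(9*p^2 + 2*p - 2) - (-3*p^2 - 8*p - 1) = 12*p^2 + 10*p - 1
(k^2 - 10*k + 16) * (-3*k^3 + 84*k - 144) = -3*k^5 + 30*k^4 + 36*k^3 - 984*k^2 + 2784*k - 2304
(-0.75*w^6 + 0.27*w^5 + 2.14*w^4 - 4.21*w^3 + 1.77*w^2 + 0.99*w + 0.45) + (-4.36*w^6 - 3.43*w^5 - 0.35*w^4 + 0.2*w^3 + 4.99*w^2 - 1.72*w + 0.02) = -5.11*w^6 - 3.16*w^5 + 1.79*w^4 - 4.01*w^3 + 6.76*w^2 - 0.73*w + 0.47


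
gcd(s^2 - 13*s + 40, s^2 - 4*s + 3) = 1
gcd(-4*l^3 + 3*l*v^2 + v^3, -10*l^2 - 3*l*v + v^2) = 2*l + v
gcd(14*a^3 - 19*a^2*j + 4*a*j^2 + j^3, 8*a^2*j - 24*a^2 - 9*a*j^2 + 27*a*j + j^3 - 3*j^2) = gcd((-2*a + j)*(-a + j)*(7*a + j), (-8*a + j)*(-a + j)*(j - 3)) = a - j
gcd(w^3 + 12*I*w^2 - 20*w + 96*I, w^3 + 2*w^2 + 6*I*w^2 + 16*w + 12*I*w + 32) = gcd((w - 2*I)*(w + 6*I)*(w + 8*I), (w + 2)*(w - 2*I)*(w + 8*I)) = w^2 + 6*I*w + 16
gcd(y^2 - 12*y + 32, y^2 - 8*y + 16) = y - 4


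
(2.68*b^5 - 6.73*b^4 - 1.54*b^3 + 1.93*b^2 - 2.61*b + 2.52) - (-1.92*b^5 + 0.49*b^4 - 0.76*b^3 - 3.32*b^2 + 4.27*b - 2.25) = 4.6*b^5 - 7.22*b^4 - 0.78*b^3 + 5.25*b^2 - 6.88*b + 4.77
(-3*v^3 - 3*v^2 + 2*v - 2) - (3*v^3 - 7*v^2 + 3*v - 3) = -6*v^3 + 4*v^2 - v + 1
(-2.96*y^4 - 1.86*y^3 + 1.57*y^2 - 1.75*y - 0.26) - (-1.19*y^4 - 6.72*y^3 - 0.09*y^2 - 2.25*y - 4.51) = -1.77*y^4 + 4.86*y^3 + 1.66*y^2 + 0.5*y + 4.25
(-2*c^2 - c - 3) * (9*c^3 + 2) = -18*c^5 - 9*c^4 - 27*c^3 - 4*c^2 - 2*c - 6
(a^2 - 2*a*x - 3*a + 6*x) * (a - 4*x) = a^3 - 6*a^2*x - 3*a^2 + 8*a*x^2 + 18*a*x - 24*x^2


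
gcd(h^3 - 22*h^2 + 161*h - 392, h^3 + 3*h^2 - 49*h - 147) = h - 7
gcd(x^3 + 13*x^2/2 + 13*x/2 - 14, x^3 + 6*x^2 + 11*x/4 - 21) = x^2 + 15*x/2 + 14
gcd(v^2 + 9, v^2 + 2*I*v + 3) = v + 3*I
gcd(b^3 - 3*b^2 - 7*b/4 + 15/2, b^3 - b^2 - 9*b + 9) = 1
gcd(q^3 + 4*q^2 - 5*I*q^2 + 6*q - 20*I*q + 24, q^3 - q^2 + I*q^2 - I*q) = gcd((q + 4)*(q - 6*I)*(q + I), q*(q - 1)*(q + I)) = q + I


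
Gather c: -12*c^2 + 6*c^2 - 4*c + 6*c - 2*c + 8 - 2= 6 - 6*c^2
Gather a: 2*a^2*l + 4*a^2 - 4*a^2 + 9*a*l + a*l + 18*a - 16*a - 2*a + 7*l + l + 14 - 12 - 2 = 2*a^2*l + 10*a*l + 8*l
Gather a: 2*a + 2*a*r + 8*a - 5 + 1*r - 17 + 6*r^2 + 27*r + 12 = a*(2*r + 10) + 6*r^2 + 28*r - 10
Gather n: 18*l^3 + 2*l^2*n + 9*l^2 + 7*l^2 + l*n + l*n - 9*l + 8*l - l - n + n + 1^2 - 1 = 18*l^3 + 16*l^2 - 2*l + n*(2*l^2 + 2*l)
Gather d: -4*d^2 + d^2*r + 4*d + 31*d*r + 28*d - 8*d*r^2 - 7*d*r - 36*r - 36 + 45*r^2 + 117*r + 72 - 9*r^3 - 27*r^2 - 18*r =d^2*(r - 4) + d*(-8*r^2 + 24*r + 32) - 9*r^3 + 18*r^2 + 63*r + 36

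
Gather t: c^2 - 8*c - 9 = c^2 - 8*c - 9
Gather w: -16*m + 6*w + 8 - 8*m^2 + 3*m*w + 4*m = -8*m^2 - 12*m + w*(3*m + 6) + 8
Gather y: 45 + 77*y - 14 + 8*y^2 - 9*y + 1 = 8*y^2 + 68*y + 32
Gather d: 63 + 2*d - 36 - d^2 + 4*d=-d^2 + 6*d + 27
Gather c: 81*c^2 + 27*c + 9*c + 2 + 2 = 81*c^2 + 36*c + 4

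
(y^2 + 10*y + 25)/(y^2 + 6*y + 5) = (y + 5)/(y + 1)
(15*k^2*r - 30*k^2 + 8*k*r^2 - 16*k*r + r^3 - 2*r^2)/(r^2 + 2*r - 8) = (15*k^2 + 8*k*r + r^2)/(r + 4)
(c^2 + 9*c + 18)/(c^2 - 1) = (c^2 + 9*c + 18)/(c^2 - 1)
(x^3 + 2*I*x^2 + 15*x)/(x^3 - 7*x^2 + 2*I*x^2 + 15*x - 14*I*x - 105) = x/(x - 7)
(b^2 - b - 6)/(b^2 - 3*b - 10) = (b - 3)/(b - 5)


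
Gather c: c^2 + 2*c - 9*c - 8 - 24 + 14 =c^2 - 7*c - 18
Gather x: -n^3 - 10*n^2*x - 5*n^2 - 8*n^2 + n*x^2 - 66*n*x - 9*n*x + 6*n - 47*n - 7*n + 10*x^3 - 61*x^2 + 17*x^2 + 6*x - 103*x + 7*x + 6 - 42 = -n^3 - 13*n^2 - 48*n + 10*x^3 + x^2*(n - 44) + x*(-10*n^2 - 75*n - 90) - 36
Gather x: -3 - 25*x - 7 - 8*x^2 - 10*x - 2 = -8*x^2 - 35*x - 12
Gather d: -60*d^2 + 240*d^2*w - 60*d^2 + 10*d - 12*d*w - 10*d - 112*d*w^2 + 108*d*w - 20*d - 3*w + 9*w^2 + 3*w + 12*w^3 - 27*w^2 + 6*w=d^2*(240*w - 120) + d*(-112*w^2 + 96*w - 20) + 12*w^3 - 18*w^2 + 6*w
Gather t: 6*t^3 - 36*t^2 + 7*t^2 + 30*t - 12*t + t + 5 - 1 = 6*t^3 - 29*t^2 + 19*t + 4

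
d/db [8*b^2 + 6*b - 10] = 16*b + 6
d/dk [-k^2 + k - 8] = 1 - 2*k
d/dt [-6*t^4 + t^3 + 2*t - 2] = -24*t^3 + 3*t^2 + 2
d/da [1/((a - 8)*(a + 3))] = (5 - 2*a)/(a^4 - 10*a^3 - 23*a^2 + 240*a + 576)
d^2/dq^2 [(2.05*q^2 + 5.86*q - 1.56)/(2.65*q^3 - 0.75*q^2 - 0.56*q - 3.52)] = (28.79225*q^6 + 246.9111*q^5 - 183.0885*q^4 + 339.58458*q^3 + 632.0982*q^2 - 184.06368*q + 34.956544)/(18.609625*q^9 - 15.800625*q^8 - 7.325925*q^7 - 67.901475*q^6 + 43.52412*q^5 + 24.69648*q^4 + 89.457664*q^3 - 31.190016*q^2 - 20.815872*q - 43.614208)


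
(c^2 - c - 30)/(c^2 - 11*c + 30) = (c + 5)/(c - 5)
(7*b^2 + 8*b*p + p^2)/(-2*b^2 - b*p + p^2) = (7*b + p)/(-2*b + p)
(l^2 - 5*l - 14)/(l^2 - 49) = (l + 2)/(l + 7)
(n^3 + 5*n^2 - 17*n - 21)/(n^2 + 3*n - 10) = (n^3 + 5*n^2 - 17*n - 21)/(n^2 + 3*n - 10)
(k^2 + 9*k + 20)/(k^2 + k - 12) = (k + 5)/(k - 3)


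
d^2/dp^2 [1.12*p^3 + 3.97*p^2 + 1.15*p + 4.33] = 6.72*p + 7.94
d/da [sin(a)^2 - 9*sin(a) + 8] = (2*sin(a) - 9)*cos(a)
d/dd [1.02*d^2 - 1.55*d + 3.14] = 2.04*d - 1.55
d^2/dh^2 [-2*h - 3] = 0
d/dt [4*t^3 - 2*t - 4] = 12*t^2 - 2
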